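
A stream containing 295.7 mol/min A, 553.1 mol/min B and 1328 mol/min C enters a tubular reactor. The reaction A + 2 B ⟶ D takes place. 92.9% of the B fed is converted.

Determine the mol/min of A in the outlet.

38.8 mol/min

B reacted = 0.929 × 553.1 = 513.8 mol/min; ν_B = −2, so ξ = 513.8/2 = 256.9 mol/min.
Outlet amounts (n = n₀ + ν ξ):
  A: 295.7 − 1(256.9) = 38.79
  B: 553.1 − 2(256.9) = 39.27
  D: 0 + 1(256.9) = 256.9
  C: 1328 (inert)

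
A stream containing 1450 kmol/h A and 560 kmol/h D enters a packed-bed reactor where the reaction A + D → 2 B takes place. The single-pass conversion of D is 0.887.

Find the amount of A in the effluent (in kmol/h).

953 kmol/h

D reacted = 0.887 × 560 = 496.7 kmol/h; ν_D = −1, so ξ = 496.7/1 = 496.7 kmol/h.
Outlet amounts (n = n₀ + ν ξ):
  A: 1450 − 1(496.7) = 953.3
  D: 560 − 1(496.7) = 63.28
  B: 0 + 2(496.7) = 993.4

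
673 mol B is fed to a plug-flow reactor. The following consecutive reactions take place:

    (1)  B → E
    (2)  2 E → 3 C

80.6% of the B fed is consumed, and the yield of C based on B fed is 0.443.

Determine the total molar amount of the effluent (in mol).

Conversion of B: B consumed = 1ξ₁ = 0.806 × 673 → ξ₁ = 542.4 mol.
Yield of C: 3ξ₂ / 673 = 0.443 → ξ₂ = 99.38 mol.
Outlet amounts (n = n₀ + Σ ν·ξ):
  B: 673 − 1(542.4) = 130.6
  E: 0 + 1(542.4) − 2(99.38) = 343.7
  C: 0 + 3(99.38) = 298.1
Total out = 130.6 + 343.7 + 298.1 = 772.4 mol.

772 mol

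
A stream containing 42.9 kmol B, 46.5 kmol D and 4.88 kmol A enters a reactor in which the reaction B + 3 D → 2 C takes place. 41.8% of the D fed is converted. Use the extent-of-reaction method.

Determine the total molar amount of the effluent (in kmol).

D reacted = 0.418 × 46.5 = 19.44 kmol; ν_D = −3, so ξ = 19.44/3 = 6.479 kmol.
Outlet amounts (n = n₀ + ν ξ):
  B: 42.9 − 1(6.479) = 36.42
  D: 46.5 − 3(6.479) = 27.06
  C: 0 + 2(6.479) = 12.96
  A: 4.88 (inert)
Total out = 36.42 + 27.06 + 12.96 + 4.88 = 81.32 kmol.

81.3 kmol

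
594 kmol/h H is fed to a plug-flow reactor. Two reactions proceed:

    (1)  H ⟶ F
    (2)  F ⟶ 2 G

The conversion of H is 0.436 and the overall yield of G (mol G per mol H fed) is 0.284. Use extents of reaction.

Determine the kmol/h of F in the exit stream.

175 kmol/h

Conversion of H: H consumed = 1ξ₁ = 0.436 × 594 → ξ₁ = 259 kmol/h.
Yield of G: 2ξ₂ / 594 = 0.284 → ξ₂ = 84.35 kmol/h.
Outlet amounts (n = n₀ + Σ ν·ξ):
  H: 594 − 1(259) = 335
  F: 0 + 1(259) − 1(84.35) = 174.6
  G: 0 + 2(84.35) = 168.7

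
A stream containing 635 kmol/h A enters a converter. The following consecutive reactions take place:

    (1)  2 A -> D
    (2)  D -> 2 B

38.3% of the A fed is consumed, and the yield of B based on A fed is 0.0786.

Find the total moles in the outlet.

538 kmol/h

Conversion of A: A consumed = 2ξ₁ = 0.383 × 635 → ξ₁ = 121.6 kmol/h.
Yield of B: 2ξ₂ / 635 = 0.0786 → ξ₂ = 24.96 kmol/h.
Outlet amounts (n = n₀ + Σ ν·ξ):
  A: 635 − 2(121.6) = 391.8
  D: 0 + 1(121.6) − 1(24.96) = 96.65
  B: 0 + 2(24.96) = 49.91
Total out = 391.8 + 96.65 + 49.91 = 538.4 kmol/h.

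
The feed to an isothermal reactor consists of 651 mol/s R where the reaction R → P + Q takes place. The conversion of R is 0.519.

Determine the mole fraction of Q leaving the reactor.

R reacted = 0.519 × 651 = 337.9 mol/s; ν_R = −1, so ξ = 337.9/1 = 337.9 mol/s.
Outlet amounts (n = n₀ + ν ξ):
  R: 651 − 1(337.9) = 313.1
  P: 0 + 1(337.9) = 337.9
  Q: 0 + 1(337.9) = 337.9
Total out = 988.9 mol/s; y_Q = 337.9 / 988.9 = 0.3417.

0.342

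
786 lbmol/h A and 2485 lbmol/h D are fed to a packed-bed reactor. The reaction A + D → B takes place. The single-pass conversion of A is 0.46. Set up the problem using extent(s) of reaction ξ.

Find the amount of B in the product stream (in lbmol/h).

362 lbmol/h

A reacted = 0.46 × 786 = 361.6 lbmol/h; ν_A = −1, so ξ = 361.6/1 = 361.6 lbmol/h.
Outlet amounts (n = n₀ + ν ξ):
  A: 786 − 1(361.6) = 424.4
  D: 2485 − 1(361.6) = 2123
  B: 0 + 1(361.6) = 361.6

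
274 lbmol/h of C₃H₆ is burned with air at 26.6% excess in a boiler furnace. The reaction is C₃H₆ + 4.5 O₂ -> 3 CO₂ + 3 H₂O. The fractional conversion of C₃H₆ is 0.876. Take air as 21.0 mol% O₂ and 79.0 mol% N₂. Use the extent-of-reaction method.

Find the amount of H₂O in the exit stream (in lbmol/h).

720 lbmol/h

Stoichiometric O₂ = 4.5 × 274 = 1233 lbmol/h; O₂ fed = 1233 × 1.266 = 1561 lbmol/h.
N₂ fed = 1561 × 79/21 = 5872 lbmol/h.
Fuel reacted = 0.876 × 274 → ξ = 240 lbmol/h.
Outlet (n = n₀ + ν ξ):
  C₃H₆: 274 − 1(240) = 33.98
  O₂: 1561 − 4.5(240) = 480.9
  N₂: 5872 (inert)
  CO₂: 0 + 3(240) = 720.1
  H₂O: 0 + 3(240) = 720.1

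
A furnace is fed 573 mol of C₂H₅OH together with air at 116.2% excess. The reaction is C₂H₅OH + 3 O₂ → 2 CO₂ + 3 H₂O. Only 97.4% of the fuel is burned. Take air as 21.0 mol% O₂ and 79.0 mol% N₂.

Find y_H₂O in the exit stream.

0.0889

Stoichiometric O₂ = 3 × 573 = 1719 mol; O₂ fed = 1719 × 2.162 = 3716 mol.
N₂ fed = 3716 × 79/21 = 13980 mol.
Fuel reacted = 0.974 × 573 → ξ = 558.1 mol.
Outlet (n = n₀ + ν ξ):
  C₂H₅OH: 573 − 1(558.1) = 14.9
  O₂: 3716 − 3(558.1) = 2042
  N₂: 13980 (inert)
  CO₂: 0 + 2(558.1) = 1116
  H₂O: 0 + 3(558.1) = 1674
Total out = 18830 mol; y_H₂O = 1674 / 18830 = 0.08892.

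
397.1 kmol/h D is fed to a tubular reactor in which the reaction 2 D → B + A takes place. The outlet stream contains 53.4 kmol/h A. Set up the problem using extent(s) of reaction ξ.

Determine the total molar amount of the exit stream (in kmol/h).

For A: n = n₀ + 1ξ → 53.4 = 0 + 1ξ, giving ξ = 53.4 kmol/h.
Outlet amounts (n = n₀ + ν ξ):
  D: 397.1 − 2(53.4) = 290.3
  B: 0 + 1(53.4) = 53.4
  A: 0 + 1(53.4) = 53.4
Total out = 290.3 + 53.4 + 53.4 = 397.1 kmol/h.

397 kmol/h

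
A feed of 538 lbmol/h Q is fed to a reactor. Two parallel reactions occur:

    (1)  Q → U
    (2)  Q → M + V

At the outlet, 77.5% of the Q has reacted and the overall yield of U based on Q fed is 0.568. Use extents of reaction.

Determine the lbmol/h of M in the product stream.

111 lbmol/h

Yield of U: 1ξ₁ / 538 = 0.568 → ξ₁ = 305.6 lbmol/h.
Conversion of Q: 1ξ₁ + 1ξ₂ = 0.775 × 538 = 416.9 → ξ₂ = 111.4 lbmol/h.
Outlet amounts (n = n₀ + Σ ν·ξ):
  Q: 538 − 1(305.6) − 1(111.4) = 121.1
  U: 0 + 1(305.6) = 305.6
  M: 0 + 1(111.4) = 111.4
  V: 0 + 1(111.4) = 111.4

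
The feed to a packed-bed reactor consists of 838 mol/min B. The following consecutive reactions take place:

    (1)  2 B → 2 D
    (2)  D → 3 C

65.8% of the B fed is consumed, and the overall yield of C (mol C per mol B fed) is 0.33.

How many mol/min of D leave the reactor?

Conversion of B: B consumed = 2ξ₁ = 0.658 × 838 → ξ₁ = 275.7 mol/min.
Yield of C: 3ξ₂ / 838 = 0.33 → ξ₂ = 92.18 mol/min.
Outlet amounts (n = n₀ + Σ ν·ξ):
  B: 838 − 2(275.7) = 286.6
  D: 0 + 2(275.7) − 1(92.18) = 459.2
  C: 0 + 3(92.18) = 276.5

459 mol/min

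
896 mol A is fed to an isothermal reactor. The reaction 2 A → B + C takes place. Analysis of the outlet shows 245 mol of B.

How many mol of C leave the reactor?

For B: n = n₀ + 1ξ → 245 = 0 + 1ξ, giving ξ = 245 mol.
Outlet amounts (n = n₀ + ν ξ):
  A: 896 − 2(245) = 406
  B: 0 + 1(245) = 245
  C: 0 + 1(245) = 245

245 mol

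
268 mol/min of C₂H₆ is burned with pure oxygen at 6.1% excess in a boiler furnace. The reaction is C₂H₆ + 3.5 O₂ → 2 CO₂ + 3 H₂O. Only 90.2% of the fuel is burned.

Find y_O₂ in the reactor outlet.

0.108

Stoichiometric O₂ = 3.5 × 268 = 938 mol/min; O₂ fed = 938 × 1.061 = 995.2 mol/min.
Fuel reacted = 0.902 × 268 → ξ = 241.7 mol/min.
Outlet (n = n₀ + ν ξ):
  C₂H₆: 268 − 1(241.7) = 26.26
  O₂: 995.2 − 3.5(241.7) = 149.1
  CO₂: 0 + 2(241.7) = 483.5
  H₂O: 0 + 3(241.7) = 725.2
Total out = 1384 mol/min; y_O₂ = 149.1 / 1384 = 0.1078.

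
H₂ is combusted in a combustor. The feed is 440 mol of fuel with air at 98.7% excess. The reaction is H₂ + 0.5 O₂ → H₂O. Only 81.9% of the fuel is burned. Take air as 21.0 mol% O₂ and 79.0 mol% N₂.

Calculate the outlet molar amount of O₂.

257 mol

Stoichiometric O₂ = 0.5 × 440 = 220 mol; O₂ fed = 220 × 1.987 = 437.1 mol.
N₂ fed = 437.1 × 79/21 = 1644 mol.
Fuel reacted = 0.819 × 440 → ξ = 360.4 mol.
Outlet (n = n₀ + ν ξ):
  H₂: 440 − 1(360.4) = 79.64
  O₂: 437.1 − 0.5(360.4) = 257
  N₂: 1644 (inert)
  H₂O: 0 + 1(360.4) = 360.4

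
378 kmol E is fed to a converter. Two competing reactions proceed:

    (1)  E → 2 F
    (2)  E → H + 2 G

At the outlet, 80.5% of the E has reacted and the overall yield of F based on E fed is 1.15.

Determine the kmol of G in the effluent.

174 kmol

Yield of F: 2ξ₁ / 378 = 1.15 → ξ₁ = 217.3 kmol.
Conversion of E: 1ξ₁ + 1ξ₂ = 0.805 × 378 = 304.3 → ξ₂ = 86.94 kmol.
Outlet amounts (n = n₀ + Σ ν·ξ):
  E: 378 − 1(217.3) − 1(86.94) = 73.71
  F: 0 + 2(217.3) = 434.7
  H: 0 + 1(86.94) = 86.94
  G: 0 + 2(86.94) = 173.9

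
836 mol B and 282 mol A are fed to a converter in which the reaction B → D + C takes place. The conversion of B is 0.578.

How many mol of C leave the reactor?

B reacted = 0.578 × 836 = 483.2 mol; ν_B = −1, so ξ = 483.2/1 = 483.2 mol.
Outlet amounts (n = n₀ + ν ξ):
  B: 836 − 1(483.2) = 352.8
  D: 0 + 1(483.2) = 483.2
  C: 0 + 1(483.2) = 483.2
  A: 282 (inert)

483 mol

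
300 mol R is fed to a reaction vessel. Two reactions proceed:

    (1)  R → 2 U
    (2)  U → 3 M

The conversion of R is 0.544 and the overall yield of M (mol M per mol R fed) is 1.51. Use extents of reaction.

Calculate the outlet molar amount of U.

Conversion of R: R consumed = 1ξ₁ = 0.544 × 300 → ξ₁ = 163.2 mol.
Yield of M: 3ξ₂ / 300 = 1.51 → ξ₂ = 151 mol.
Outlet amounts (n = n₀ + Σ ν·ξ):
  R: 300 − 1(163.2) = 136.8
  U: 0 + 2(163.2) − 1(151) = 175.4
  M: 0 + 3(151) = 453

175 mol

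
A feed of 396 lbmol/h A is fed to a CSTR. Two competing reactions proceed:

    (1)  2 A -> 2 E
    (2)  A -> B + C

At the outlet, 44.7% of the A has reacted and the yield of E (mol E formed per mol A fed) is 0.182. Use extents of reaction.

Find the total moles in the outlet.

501 lbmol/h

Yield of E: 2ξ₁ / 396 = 0.182 → ξ₁ = 36.04 lbmol/h.
Conversion of A: 2ξ₁ + 1ξ₂ = 0.447 × 396 = 177 → ξ₂ = 104.9 lbmol/h.
Outlet amounts (n = n₀ + Σ ν·ξ):
  A: 396 − 2(36.04) − 1(104.9) = 219
  E: 0 + 2(36.04) = 72.07
  B: 0 + 1(104.9) = 104.9
  C: 0 + 1(104.9) = 104.9
Total out = 219 + 72.07 + 104.9 + 104.9 = 500.9 lbmol/h.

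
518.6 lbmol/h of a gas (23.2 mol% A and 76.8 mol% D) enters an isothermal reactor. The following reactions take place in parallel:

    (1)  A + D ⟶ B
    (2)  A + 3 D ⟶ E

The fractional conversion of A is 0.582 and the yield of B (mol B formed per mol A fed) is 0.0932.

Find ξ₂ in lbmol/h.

ξ₂ = 58.8 lbmol/h

Yield of B: 1ξ₁ / 120.3 = 0.0932 → ξ₁ = 11.21 lbmol/h.
Conversion of A: 1ξ₁ + 1ξ₂ = 0.582 × 120.3 = 70.02 → ξ₂ = 58.81 lbmol/h.
Outlet amounts (n = n₀ + Σ ν·ξ):
  A: 120.3 − 1(11.21) − 1(58.81) = 50.29
  D: 398.3 − 1(11.21) − 3(58.81) = 210.6
  B: 0 + 1(11.21) = 11.21
  E: 0 + 1(58.81) = 58.81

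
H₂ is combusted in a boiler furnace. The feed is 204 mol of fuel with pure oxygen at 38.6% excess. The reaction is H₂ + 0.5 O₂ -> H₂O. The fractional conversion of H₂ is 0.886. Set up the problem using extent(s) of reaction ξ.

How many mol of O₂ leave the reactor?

Stoichiometric O₂ = 0.5 × 204 = 102 mol; O₂ fed = 102 × 1.386 = 141.4 mol.
Fuel reacted = 0.886 × 204 → ξ = 180.7 mol.
Outlet (n = n₀ + ν ξ):
  H₂: 204 − 1(180.7) = 23.26
  O₂: 141.4 − 0.5(180.7) = 51
  H₂O: 0 + 1(180.7) = 180.7

51 mol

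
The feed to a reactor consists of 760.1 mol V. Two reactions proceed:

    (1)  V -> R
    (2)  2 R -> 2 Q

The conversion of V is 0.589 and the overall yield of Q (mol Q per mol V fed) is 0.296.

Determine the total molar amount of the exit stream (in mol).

Conversion of V: V consumed = 1ξ₁ = 0.589 × 760.1 → ξ₁ = 447.7 mol.
Yield of Q: 2ξ₂ / 760.1 = 0.296 → ξ₂ = 112.5 mol.
Outlet amounts (n = n₀ + Σ ν·ξ):
  V: 760.1 − 1(447.7) = 312.4
  R: 0 + 1(447.7) − 2(112.5) = 222.7
  Q: 0 + 2(112.5) = 225
Total out = 312.4 + 222.7 + 225 = 760.1 mol.

760 mol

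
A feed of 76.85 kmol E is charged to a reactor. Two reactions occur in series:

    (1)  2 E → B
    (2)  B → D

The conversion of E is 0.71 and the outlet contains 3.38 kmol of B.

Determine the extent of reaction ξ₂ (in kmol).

Conversion of E: E consumed = 2ξ₁ = 0.71 × 76.85 → ξ₁ = 27.28 kmol.
B balance: n_B = 0 + 1ξ₁ − 1ξ₂ = 3.38 → ξ₂ = (1·27.28 − 3.38)/1 = 23.9 kmol.
Outlet amounts (n = n₀ + Σ ν·ξ):
  E: 76.85 − 2(27.28) = 22.29
  B: 0 + 1(27.28) − 1(23.9) = 3.38
  D: 0 + 1(23.9) = 23.9

ξ₂ = 23.9 kmol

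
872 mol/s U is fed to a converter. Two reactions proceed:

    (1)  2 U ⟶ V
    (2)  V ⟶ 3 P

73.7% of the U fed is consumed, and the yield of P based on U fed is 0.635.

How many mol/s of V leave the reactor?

137 mol/s

Conversion of U: U consumed = 2ξ₁ = 0.737 × 872 → ξ₁ = 321.3 mol/s.
Yield of P: 3ξ₂ / 872 = 0.635 → ξ₂ = 184.6 mol/s.
Outlet amounts (n = n₀ + Σ ν·ξ):
  U: 872 − 2(321.3) = 229.3
  V: 0 + 1(321.3) − 1(184.6) = 136.8
  P: 0 + 3(184.6) = 553.7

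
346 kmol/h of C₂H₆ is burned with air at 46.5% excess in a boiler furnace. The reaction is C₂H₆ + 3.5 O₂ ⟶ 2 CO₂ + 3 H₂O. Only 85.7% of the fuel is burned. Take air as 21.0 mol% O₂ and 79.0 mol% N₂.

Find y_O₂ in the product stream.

Stoichiometric O₂ = 3.5 × 346 = 1211 kmol/h; O₂ fed = 1211 × 1.465 = 1774 kmol/h.
N₂ fed = 1774 × 79/21 = 6674 kmol/h.
Fuel reacted = 0.857 × 346 → ξ = 296.5 kmol/h.
Outlet (n = n₀ + ν ξ):
  C₂H₆: 346 − 1(296.5) = 49.48
  O₂: 1774 − 3.5(296.5) = 736.3
  N₂: 6674 (inert)
  CO₂: 0 + 2(296.5) = 593
  H₂O: 0 + 3(296.5) = 889.6
Total out = 8942 kmol/h; y_O₂ = 736.3 / 8942 = 0.08234.

0.0823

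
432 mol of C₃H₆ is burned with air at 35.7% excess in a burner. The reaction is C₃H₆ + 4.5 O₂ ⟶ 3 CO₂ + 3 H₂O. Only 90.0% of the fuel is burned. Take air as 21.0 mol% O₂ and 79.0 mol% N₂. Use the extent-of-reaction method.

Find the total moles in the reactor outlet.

Stoichiometric O₂ = 4.5 × 432 = 1944 mol; O₂ fed = 1944 × 1.357 = 2638 mol.
N₂ fed = 2638 × 79/21 = 9924 mol.
Fuel reacted = 0.9 × 432 → ξ = 388.8 mol.
Outlet (n = n₀ + ν ξ):
  C₃H₆: 432 − 1(388.8) = 43.2
  O₂: 2638 − 4.5(388.8) = 888.4
  N₂: 9924 (inert)
  CO₂: 0 + 3(388.8) = 1166
  H₂O: 0 + 3(388.8) = 1166
Total out = 43.2 + 888.4 + 9924 + 1166 + 1166 = 13190 mol.

13200 mol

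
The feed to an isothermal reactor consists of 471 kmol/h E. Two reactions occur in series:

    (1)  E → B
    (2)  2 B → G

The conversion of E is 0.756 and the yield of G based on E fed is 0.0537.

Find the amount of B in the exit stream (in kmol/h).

Conversion of E: E consumed = 1ξ₁ = 0.756 × 471 → ξ₁ = 356.1 kmol/h.
Yield of G: 1ξ₂ / 471 = 0.0537 → ξ₂ = 25.29 kmol/h.
Outlet amounts (n = n₀ + Σ ν·ξ):
  E: 471 − 1(356.1) = 114.9
  B: 0 + 1(356.1) − 2(25.29) = 305.5
  G: 0 + 1(25.29) = 25.29

305 kmol/h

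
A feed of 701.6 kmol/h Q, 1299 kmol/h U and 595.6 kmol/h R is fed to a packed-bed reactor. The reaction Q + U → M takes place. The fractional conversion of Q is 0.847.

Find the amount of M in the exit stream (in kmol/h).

594 kmol/h

Q reacted = 0.847 × 701.6 = 594.3 kmol/h; ν_Q = −1, so ξ = 594.3/1 = 594.3 kmol/h.
Outlet amounts (n = n₀ + ν ξ):
  Q: 701.6 − 1(594.3) = 107.3
  U: 1299 − 1(594.3) = 704.7
  M: 0 + 1(594.3) = 594.3
  R: 595.6 (inert)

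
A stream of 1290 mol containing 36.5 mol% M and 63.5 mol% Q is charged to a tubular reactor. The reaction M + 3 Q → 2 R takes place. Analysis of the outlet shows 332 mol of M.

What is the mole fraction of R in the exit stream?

0.274

For M: n = n₀ − 1ξ → 332 = 470.9 − 1ξ, giving ξ = 138.9 mol.
Outlet amounts (n = n₀ + ν ξ):
  M: 470.9 − 1(138.9) = 332
  Q: 819.1 − 3(138.9) = 402.6
  R: 0 + 2(138.9) = 277.7
Total out = 1012 mol; y_R = 277.7 / 1012 = 0.2743.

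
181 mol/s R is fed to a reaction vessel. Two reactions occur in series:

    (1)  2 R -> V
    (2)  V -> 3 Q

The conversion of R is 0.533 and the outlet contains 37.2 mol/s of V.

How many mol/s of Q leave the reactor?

33.1 mol/s

Conversion of R: R consumed = 2ξ₁ = 0.533 × 181 → ξ₁ = 48.24 mol/s.
V balance: n_V = 0 + 1ξ₁ − 1ξ₂ = 37.2 → ξ₂ = (1·48.24 − 37.2)/1 = 11.04 mol/s.
Outlet amounts (n = n₀ + Σ ν·ξ):
  R: 181 − 2(48.24) = 84.53
  V: 0 + 1(48.24) − 1(11.04) = 37.2
  Q: 0 + 3(11.04) = 33.11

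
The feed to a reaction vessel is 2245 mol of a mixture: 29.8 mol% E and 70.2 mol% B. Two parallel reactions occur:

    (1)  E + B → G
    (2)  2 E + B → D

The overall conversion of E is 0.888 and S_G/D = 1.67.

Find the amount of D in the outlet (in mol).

Conversion of E: E consumed = 0.888 × 669 = 594.1 mol = 1ξ₁ + 2ξ₂.
Selectivity: 1ξ₁ / (1ξ₂) = 1.67 → ξ₁ = 1.67 ξ₂.
Substitute: (1·1.67 + 2) ξ₂ = 594.1 → ξ₂ = 161.9 mol, ξ₁ = 270.3 mol.
Outlet amounts (n = n₀ + Σ ν·ξ):
  E: 669 − 1(270.3) − 2(161.9) = 74.93
  B: 1576 − 1(270.3) − 1(161.9) = 1144
  G: 0 + 1(270.3) = 270.3
  D: 0 + 1(161.9) = 161.9

162 mol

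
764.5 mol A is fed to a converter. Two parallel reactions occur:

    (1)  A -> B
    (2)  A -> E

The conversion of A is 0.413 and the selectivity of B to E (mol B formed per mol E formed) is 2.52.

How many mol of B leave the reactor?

Conversion of A: A consumed = 0.413 × 764.5 = 315.7 mol = 1ξ₁ + 1ξ₂.
Selectivity: 1ξ₁ / (1ξ₂) = 2.52 → ξ₁ = 2.52 ξ₂.
Substitute: (1·2.52 + 1) ξ₂ = 315.7 → ξ₂ = 89.7 mol, ξ₁ = 226 mol.
Outlet amounts (n = n₀ + Σ ν·ξ):
  A: 764.5 − 1(226) − 1(89.7) = 448.8
  B: 0 + 1(226) = 226
  E: 0 + 1(89.7) = 89.7

226 mol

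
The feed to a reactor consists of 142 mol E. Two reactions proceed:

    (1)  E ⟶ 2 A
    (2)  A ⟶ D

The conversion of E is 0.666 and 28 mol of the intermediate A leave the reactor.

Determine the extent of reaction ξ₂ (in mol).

ξ₂ = 161 mol

Conversion of E: E consumed = 1ξ₁ = 0.666 × 142 → ξ₁ = 94.57 mol.
A balance: n_A = 0 + 2ξ₁ − 1ξ₂ = 28 → ξ₂ = (2·94.57 − 28)/1 = 161.1 mol.
Outlet amounts (n = n₀ + Σ ν·ξ):
  E: 142 − 1(94.57) = 47.43
  A: 0 + 2(94.57) − 1(161.1) = 28
  D: 0 + 1(161.1) = 161.1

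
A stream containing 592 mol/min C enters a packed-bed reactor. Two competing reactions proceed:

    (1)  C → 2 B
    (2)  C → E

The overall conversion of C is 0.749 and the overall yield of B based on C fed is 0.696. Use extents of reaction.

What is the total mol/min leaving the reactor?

798 mol/min

Yield of B: 2ξ₁ / 592 = 0.696 → ξ₁ = 206 mol/min.
Conversion of C: 1ξ₁ + 1ξ₂ = 0.749 × 592 = 443.4 → ξ₂ = 237.4 mol/min.
Outlet amounts (n = n₀ + Σ ν·ξ):
  C: 592 − 1(206) − 1(237.4) = 148.6
  B: 0 + 2(206) = 412
  E: 0 + 1(237.4) = 237.4
Total out = 148.6 + 412 + 237.4 = 798 mol/min.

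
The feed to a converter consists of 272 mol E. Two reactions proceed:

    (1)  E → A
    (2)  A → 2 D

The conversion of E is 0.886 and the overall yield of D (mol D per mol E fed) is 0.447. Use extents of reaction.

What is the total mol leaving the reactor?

333 mol

Conversion of E: E consumed = 1ξ₁ = 0.886 × 272 → ξ₁ = 241 mol.
Yield of D: 2ξ₂ / 272 = 0.447 → ξ₂ = 60.79 mol.
Outlet amounts (n = n₀ + Σ ν·ξ):
  E: 272 − 1(241) = 31.01
  A: 0 + 1(241) − 1(60.79) = 180.2
  D: 0 + 2(60.79) = 121.6
Total out = 31.01 + 180.2 + 121.6 = 332.8 mol.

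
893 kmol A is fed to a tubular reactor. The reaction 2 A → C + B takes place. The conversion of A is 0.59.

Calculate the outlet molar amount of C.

263 kmol

A reacted = 0.59 × 893 = 526.9 kmol; ν_A = −2, so ξ = 526.9/2 = 263.4 kmol.
Outlet amounts (n = n₀ + ν ξ):
  A: 893 − 2(263.4) = 366.1
  C: 0 + 1(263.4) = 263.4
  B: 0 + 1(263.4) = 263.4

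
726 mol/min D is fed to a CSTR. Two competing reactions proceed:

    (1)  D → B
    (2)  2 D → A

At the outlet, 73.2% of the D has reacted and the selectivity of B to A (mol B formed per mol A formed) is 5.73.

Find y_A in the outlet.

0.105

Conversion of D: D consumed = 0.732 × 726 = 531.4 mol/min = 1ξ₁ + 2ξ₂.
Selectivity: 1ξ₁ / (1ξ₂) = 5.73 → ξ₁ = 5.73 ξ₂.
Substitute: (1·5.73 + 2) ξ₂ = 531.4 → ξ₂ = 68.75 mol/min, ξ₁ = 393.9 mol/min.
Outlet amounts (n = n₀ + Σ ν·ξ):
  D: 726 − 1(393.9) − 2(68.75) = 194.6
  B: 0 + 1(393.9) = 393.9
  A: 0 + 1(68.75) = 68.75
Total out = 657.3 mol/min; y_A = 68.75 / 657.3 = 0.1046.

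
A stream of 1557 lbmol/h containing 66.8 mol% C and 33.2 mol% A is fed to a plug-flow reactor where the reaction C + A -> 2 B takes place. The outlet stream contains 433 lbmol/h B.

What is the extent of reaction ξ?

For B: n = n₀ + 2ξ → 433 = 0 + 2ξ, giving ξ = 216.5 lbmol/h.
Outlet amounts (n = n₀ + ν ξ):
  C: 1040 − 1(216.5) = 823.6
  A: 516.9 − 1(216.5) = 300.4
  B: 0 + 2(216.5) = 433

ξ = 216 lbmol/h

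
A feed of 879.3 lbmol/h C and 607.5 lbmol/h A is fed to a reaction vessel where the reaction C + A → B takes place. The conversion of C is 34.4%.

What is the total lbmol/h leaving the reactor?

1180 lbmol/h

C reacted = 0.344 × 879.3 = 302.5 lbmol/h; ν_C = −1, so ξ = 302.5/1 = 302.5 lbmol/h.
Outlet amounts (n = n₀ + ν ξ):
  C: 879.3 − 1(302.5) = 576.8
  A: 607.5 − 1(302.5) = 305
  B: 0 + 1(302.5) = 302.5
Total out = 576.8 + 305 + 302.5 = 1184 lbmol/h.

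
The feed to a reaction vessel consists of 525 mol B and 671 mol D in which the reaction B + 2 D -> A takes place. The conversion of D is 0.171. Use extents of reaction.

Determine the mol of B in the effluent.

D reacted = 0.171 × 671 = 114.7 mol; ν_D = −2, so ξ = 114.7/2 = 57.37 mol.
Outlet amounts (n = n₀ + ν ξ):
  B: 525 − 1(57.37) = 467.6
  D: 671 − 2(57.37) = 556.3
  A: 0 + 1(57.37) = 57.37

468 mol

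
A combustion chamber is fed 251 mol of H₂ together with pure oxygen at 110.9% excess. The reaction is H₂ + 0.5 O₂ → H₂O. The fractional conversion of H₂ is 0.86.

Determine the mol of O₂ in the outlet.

157 mol

Stoichiometric O₂ = 0.5 × 251 = 125.5 mol; O₂ fed = 125.5 × 2.109 = 264.7 mol.
Fuel reacted = 0.86 × 251 → ξ = 215.9 mol.
Outlet (n = n₀ + ν ξ):
  H₂: 251 − 1(215.9) = 35.14
  O₂: 264.7 − 0.5(215.9) = 156.7
  H₂O: 0 + 1(215.9) = 215.9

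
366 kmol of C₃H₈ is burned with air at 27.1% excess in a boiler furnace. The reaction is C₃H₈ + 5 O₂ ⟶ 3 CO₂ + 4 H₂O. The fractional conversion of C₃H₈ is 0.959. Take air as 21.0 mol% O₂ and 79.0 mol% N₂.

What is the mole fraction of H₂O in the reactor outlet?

0.119

Stoichiometric O₂ = 5 × 366 = 1830 kmol; O₂ fed = 1830 × 1.271 = 2326 kmol.
N₂ fed = 2326 × 79/21 = 8750 kmol.
Fuel reacted = 0.959 × 366 → ξ = 351 kmol.
Outlet (n = n₀ + ν ξ):
  C₃H₈: 366 − 1(351) = 15.01
  O₂: 2326 − 5(351) = 571
  N₂: 8750 (inert)
  CO₂: 0 + 3(351) = 1053
  H₂O: 0 + 4(351) = 1404
Total out = 11790 kmol; y_H₂O = 1404 / 11790 = 0.1191.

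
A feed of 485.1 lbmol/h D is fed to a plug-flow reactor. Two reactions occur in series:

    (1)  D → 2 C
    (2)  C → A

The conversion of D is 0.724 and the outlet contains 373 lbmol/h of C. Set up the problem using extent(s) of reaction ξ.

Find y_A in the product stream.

Conversion of D: D consumed = 1ξ₁ = 0.724 × 485.1 → ξ₁ = 351.2 lbmol/h.
C balance: n_C = 0 + 2ξ₁ − 1ξ₂ = 373 → ξ₂ = (2·351.2 − 373)/1 = 329.4 lbmol/h.
Outlet amounts (n = n₀ + Σ ν·ξ):
  D: 485.1 − 1(351.2) = 133.9
  C: 0 + 2(351.2) − 1(329.4) = 373
  A: 0 + 1(329.4) = 329.4
Total out = 836.3 lbmol/h; y_A = 329.4 / 836.3 = 0.3939.

0.394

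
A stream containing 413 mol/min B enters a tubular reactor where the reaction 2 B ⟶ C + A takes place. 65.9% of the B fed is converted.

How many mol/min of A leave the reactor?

136 mol/min

B reacted = 0.659 × 413 = 272.2 mol/min; ν_B = −2, so ξ = 272.2/2 = 136.1 mol/min.
Outlet amounts (n = n₀ + ν ξ):
  B: 413 − 2(136.1) = 140.8
  C: 0 + 1(136.1) = 136.1
  A: 0 + 1(136.1) = 136.1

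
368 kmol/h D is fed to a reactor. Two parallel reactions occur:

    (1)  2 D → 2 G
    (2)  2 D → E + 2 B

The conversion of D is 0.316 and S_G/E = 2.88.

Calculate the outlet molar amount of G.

Conversion of D: D consumed = 0.316 × 368 = 116.3 kmol/h = 2ξ₁ + 2ξ₂.
Selectivity: 2ξ₁ / (1ξ₂) = 2.88 → ξ₁ = 1.44 ξ₂.
Substitute: (2·1.44 + 2) ξ₂ = 116.3 → ξ₂ = 23.83 kmol/h, ξ₁ = 34.31 kmol/h.
Outlet amounts (n = n₀ + Σ ν·ξ):
  D: 368 − 2(34.31) − 2(23.83) = 251.7
  G: 0 + 2(34.31) = 68.63
  E: 0 + 1(23.83) = 23.83
  B: 0 + 2(23.83) = 47.66

68.6 kmol/h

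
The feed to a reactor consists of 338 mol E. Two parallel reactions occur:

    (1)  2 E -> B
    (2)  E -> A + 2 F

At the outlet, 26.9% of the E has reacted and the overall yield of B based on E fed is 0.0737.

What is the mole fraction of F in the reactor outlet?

0.208

Yield of B: 1ξ₁ / 338 = 0.0737 → ξ₁ = 24.91 mol.
Conversion of E: 2ξ₁ + 1ξ₂ = 0.269 × 338 = 90.92 → ξ₂ = 41.1 mol.
Outlet amounts (n = n₀ + Σ ν·ξ):
  E: 338 − 2(24.91) − 1(41.1) = 247.1
  B: 0 + 1(24.91) = 24.91
  A: 0 + 1(41.1) = 41.1
  F: 0 + 2(41.1) = 82.2
Total out = 395.3 mol; y_F = 82.2 / 395.3 = 0.208.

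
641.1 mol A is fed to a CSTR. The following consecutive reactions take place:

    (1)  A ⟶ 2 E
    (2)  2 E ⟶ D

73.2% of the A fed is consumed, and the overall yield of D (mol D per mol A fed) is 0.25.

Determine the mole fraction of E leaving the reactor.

0.65

Conversion of A: A consumed = 1ξ₁ = 0.732 × 641.1 → ξ₁ = 469.3 mol.
Yield of D: 1ξ₂ / 641.1 = 0.25 → ξ₂ = 160.3 mol.
Outlet amounts (n = n₀ + Σ ν·ξ):
  A: 641.1 − 1(469.3) = 171.8
  E: 0 + 2(469.3) − 2(160.3) = 618
  D: 0 + 1(160.3) = 160.3
Total out = 950.1 mol; y_E = 618 / 950.1 = 0.6505.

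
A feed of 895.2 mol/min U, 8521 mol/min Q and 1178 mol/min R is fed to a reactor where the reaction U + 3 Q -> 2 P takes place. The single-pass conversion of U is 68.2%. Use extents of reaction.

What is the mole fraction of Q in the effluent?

0.714

U reacted = 0.682 × 895.2 = 610.5 mol/min; ν_U = −1, so ξ = 610.5/1 = 610.5 mol/min.
Outlet amounts (n = n₀ + ν ξ):
  U: 895.2 − 1(610.5) = 284.7
  Q: 8521 − 3(610.5) = 6689
  P: 0 + 2(610.5) = 1221
  R: 1178 (inert)
Total out = 9373 mol/min; y_Q = 6689 / 9373 = 0.7137.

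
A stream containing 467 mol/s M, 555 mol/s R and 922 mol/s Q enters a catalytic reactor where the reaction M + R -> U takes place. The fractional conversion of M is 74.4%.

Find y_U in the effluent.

M reacted = 0.744 × 467 = 347.4 mol/s; ν_M = −1, so ξ = 347.4/1 = 347.4 mol/s.
Outlet amounts (n = n₀ + ν ξ):
  M: 467 − 1(347.4) = 119.6
  R: 555 − 1(347.4) = 207.6
  U: 0 + 1(347.4) = 347.4
  Q: 922 (inert)
Total out = 1597 mol/s; y_U = 347.4 / 1597 = 0.2176.

0.218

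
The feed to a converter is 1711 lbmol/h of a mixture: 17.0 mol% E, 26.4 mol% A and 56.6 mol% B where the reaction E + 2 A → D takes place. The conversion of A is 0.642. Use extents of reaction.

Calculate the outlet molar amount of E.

A reacted = 0.642 × 451.7 = 290 lbmol/h; ν_A = −2, so ξ = 290/2 = 145 lbmol/h.
Outlet amounts (n = n₀ + ν ξ):
  E: 290.9 − 1(145) = 145.9
  A: 451.7 − 2(145) = 161.7
  D: 0 + 1(145) = 145
  B: 968.4 (inert)

146 lbmol/h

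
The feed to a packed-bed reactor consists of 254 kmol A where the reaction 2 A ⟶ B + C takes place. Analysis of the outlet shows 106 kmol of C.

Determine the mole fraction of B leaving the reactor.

0.417

For C: n = n₀ + 1ξ → 106 = 0 + 1ξ, giving ξ = 106 kmol.
Outlet amounts (n = n₀ + ν ξ):
  A: 254 − 2(106) = 42
  B: 0 + 1(106) = 106
  C: 0 + 1(106) = 106
Total out = 254 kmol; y_B = 106 / 254 = 0.4173.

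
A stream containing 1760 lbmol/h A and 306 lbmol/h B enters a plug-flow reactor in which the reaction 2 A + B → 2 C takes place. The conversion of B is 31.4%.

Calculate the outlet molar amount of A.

B reacted = 0.314 × 306 = 96.08 lbmol/h; ν_B = −1, so ξ = 96.08/1 = 96.08 lbmol/h.
Outlet amounts (n = n₀ + ν ξ):
  A: 1760 − 2(96.08) = 1568
  B: 306 − 1(96.08) = 209.9
  C: 0 + 2(96.08) = 192.2

1570 lbmol/h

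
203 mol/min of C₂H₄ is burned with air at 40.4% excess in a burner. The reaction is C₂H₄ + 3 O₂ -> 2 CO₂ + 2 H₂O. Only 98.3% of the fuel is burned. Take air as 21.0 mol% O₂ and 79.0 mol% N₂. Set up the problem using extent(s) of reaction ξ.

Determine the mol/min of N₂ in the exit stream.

3220 mol/min

Stoichiometric O₂ = 3 × 203 = 609 mol/min; O₂ fed = 609 × 1.404 = 855 mol/min.
N₂ fed = 855 × 79/21 = 3217 mol/min.
Fuel reacted = 0.983 × 203 → ξ = 199.5 mol/min.
Outlet (n = n₀ + ν ξ):
  C₂H₄: 203 − 1(199.5) = 3.451
  O₂: 855 − 3(199.5) = 256.4
  N₂: 3217 (inert)
  CO₂: 0 + 2(199.5) = 399.1
  H₂O: 0 + 2(199.5) = 399.1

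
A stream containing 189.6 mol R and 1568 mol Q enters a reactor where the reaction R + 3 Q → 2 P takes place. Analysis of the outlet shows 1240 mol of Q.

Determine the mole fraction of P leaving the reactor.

For Q: n = n₀ − 3ξ → 1240 = 1568 − 3ξ, giving ξ = 109.3 mol.
Outlet amounts (n = n₀ + ν ξ):
  R: 189.6 − 1(109.3) = 80.27
  Q: 1568 − 3(109.3) = 1240
  P: 0 + 2(109.3) = 218.7
Total out = 1539 mol; y_P = 218.7 / 1539 = 0.1421.

0.142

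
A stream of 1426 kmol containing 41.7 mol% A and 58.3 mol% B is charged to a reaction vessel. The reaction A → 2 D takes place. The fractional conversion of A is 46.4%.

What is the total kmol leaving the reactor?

A reacted = 0.464 × 594.6 = 275.9 kmol; ν_A = −1, so ξ = 275.9/1 = 275.9 kmol.
Outlet amounts (n = n₀ + ν ξ):
  A: 594.6 − 1(275.9) = 318.7
  D: 0 + 2(275.9) = 551.8
  B: 831.4 (inert)
Total out = 318.7 + 551.8 + 831.4 = 1702 kmol.

1700 kmol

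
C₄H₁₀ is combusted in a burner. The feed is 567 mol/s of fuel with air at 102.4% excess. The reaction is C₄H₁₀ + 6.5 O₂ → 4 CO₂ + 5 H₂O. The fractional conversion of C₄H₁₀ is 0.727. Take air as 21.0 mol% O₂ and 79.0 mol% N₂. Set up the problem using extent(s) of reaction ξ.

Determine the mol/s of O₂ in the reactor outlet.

Stoichiometric O₂ = 6.5 × 567 = 3686 mol/s; O₂ fed = 3686 × 2.024 = 7459 mol/s.
N₂ fed = 7459 × 79/21 = 28060 mol/s.
Fuel reacted = 0.727 × 567 → ξ = 412.2 mol/s.
Outlet (n = n₀ + ν ξ):
  C₄H₁₀: 567 − 1(412.2) = 154.8
  O₂: 7459 − 6.5(412.2) = 4780
  N₂: 28060 (inert)
  CO₂: 0 + 4(412.2) = 1649
  H₂O: 0 + 5(412.2) = 2061

4780 mol/s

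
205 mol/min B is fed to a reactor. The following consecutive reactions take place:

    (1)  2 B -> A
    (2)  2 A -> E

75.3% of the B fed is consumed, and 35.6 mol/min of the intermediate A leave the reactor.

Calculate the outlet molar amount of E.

20.8 mol/min

Conversion of B: B consumed = 2ξ₁ = 0.753 × 205 → ξ₁ = 77.18 mol/min.
A balance: n_A = 0 + 1ξ₁ − 2ξ₂ = 35.6 → ξ₂ = (1·77.18 − 35.6)/2 = 20.79 mol/min.
Outlet amounts (n = n₀ + Σ ν·ξ):
  B: 205 − 2(77.18) = 50.63
  A: 0 + 1(77.18) − 2(20.79) = 35.6
  E: 0 + 1(20.79) = 20.79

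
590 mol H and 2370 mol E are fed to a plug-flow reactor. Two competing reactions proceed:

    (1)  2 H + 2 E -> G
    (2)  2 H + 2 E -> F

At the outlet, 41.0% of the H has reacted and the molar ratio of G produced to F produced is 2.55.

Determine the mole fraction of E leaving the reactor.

Conversion of H: H consumed = 0.41 × 590 = 241.9 mol = 2ξ₁ + 2ξ₂.
Selectivity: 1ξ₁ / (1ξ₂) = 2.55 → ξ₁ = 2.55 ξ₂.
Substitute: (2·2.55 + 2) ξ₂ = 241.9 → ξ₂ = 34.07 mol, ξ₁ = 86.88 mol.
Outlet amounts (n = n₀ + Σ ν·ξ):
  H: 590 − 2(86.88) − 2(34.07) = 348.1
  E: 2370 − 2(86.88) − 2(34.07) = 2128
  G: 0 + 1(86.88) = 86.88
  F: 0 + 1(34.07) = 34.07
Total out = 2597 mol; y_E = 2128 / 2597 = 0.8194.

0.819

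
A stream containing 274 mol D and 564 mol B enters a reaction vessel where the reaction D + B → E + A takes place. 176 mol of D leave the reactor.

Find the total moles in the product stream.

838 mol

For D: n = n₀ − 1ξ → 176 = 274 − 1ξ, giving ξ = 98 mol.
Outlet amounts (n = n₀ + ν ξ):
  D: 274 − 1(98) = 176
  B: 564 − 1(98) = 466
  E: 0 + 1(98) = 98
  A: 0 + 1(98) = 98
Total out = 176 + 466 + 98 + 98 = 838 mol.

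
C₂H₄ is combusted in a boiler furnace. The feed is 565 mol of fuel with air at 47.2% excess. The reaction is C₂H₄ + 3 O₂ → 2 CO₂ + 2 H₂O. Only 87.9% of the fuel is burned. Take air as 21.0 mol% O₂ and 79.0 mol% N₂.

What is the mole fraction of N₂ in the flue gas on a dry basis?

0.82

Stoichiometric O₂ = 3 × 565 = 1695 mol; O₂ fed = 1695 × 1.472 = 2495 mol.
N₂ fed = 2495 × 79/21 = 9386 mol.
Fuel reacted = 0.879 × 565 → ξ = 496.6 mol.
Outlet (n = n₀ + ν ξ):
  C₂H₄: 565 − 1(496.6) = 68.37
  O₂: 2495 − 3(496.6) = 1005
  N₂: 9386 (inert)
  CO₂: 0 + 2(496.6) = 993.3
  H₂O: 0 + 2(496.6) = 993.3
Dry total = 11450 mol; y_N₂ (dry) = 9386 / 11450 = 0.8195.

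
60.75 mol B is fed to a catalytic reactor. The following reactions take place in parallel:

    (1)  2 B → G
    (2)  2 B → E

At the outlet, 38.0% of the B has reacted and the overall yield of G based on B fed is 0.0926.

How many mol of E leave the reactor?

Yield of G: 1ξ₁ / 60.75 = 0.0926 → ξ₁ = 5.625 mol.
Conversion of B: 2ξ₁ + 2ξ₂ = 0.38 × 60.75 = 23.09 → ξ₂ = 5.917 mol.
Outlet amounts (n = n₀ + Σ ν·ξ):
  B: 60.75 − 2(5.625) − 2(5.917) = 37.66
  G: 0 + 1(5.625) = 5.625
  E: 0 + 1(5.917) = 5.917

5.92 mol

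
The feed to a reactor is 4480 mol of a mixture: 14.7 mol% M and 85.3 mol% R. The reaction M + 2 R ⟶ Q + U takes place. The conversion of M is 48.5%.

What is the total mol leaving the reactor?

4160 mol

M reacted = 0.485 × 658.6 = 319.4 mol; ν_M = −1, so ξ = 319.4/1 = 319.4 mol.
Outlet amounts (n = n₀ + ν ξ):
  M: 658.6 − 1(319.4) = 339.2
  R: 3821 − 2(319.4) = 3183
  Q: 0 + 1(319.4) = 319.4
  U: 0 + 1(319.4) = 319.4
Total out = 339.2 + 3183 + 319.4 + 319.4 = 4161 mol.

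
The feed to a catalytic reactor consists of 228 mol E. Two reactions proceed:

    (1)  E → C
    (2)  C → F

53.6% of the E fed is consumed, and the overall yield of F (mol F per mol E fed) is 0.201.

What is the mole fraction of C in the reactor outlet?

0.335

Conversion of E: E consumed = 1ξ₁ = 0.536 × 228 → ξ₁ = 122.2 mol.
Yield of F: 1ξ₂ / 228 = 0.201 → ξ₂ = 45.83 mol.
Outlet amounts (n = n₀ + Σ ν·ξ):
  E: 228 − 1(122.2) = 105.8
  C: 0 + 1(122.2) − 1(45.83) = 76.38
  F: 0 + 1(45.83) = 45.83
Total out = 228 mol; y_C = 76.38 / 228 = 0.335.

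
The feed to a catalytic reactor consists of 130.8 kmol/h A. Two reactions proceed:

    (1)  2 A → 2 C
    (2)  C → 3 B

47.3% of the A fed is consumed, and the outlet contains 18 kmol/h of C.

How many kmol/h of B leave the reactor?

132 kmol/h

Conversion of A: A consumed = 2ξ₁ = 0.473 × 130.8 → ξ₁ = 30.93 kmol/h.
C balance: n_C = 0 + 2ξ₁ − 1ξ₂ = 18 → ξ₂ = (2·30.93 − 18)/1 = 43.87 kmol/h.
Outlet amounts (n = n₀ + Σ ν·ξ):
  A: 130.8 − 2(30.93) = 68.93
  C: 0 + 2(30.93) − 1(43.87) = 18
  B: 0 + 3(43.87) = 131.6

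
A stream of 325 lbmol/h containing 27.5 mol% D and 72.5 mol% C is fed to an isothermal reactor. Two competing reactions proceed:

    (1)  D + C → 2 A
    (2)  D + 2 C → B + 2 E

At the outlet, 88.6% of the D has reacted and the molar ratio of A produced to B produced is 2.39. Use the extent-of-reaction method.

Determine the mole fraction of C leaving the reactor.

0.37

Conversion of D: D consumed = 0.886 × 89.38 = 79.19 lbmol/h = 1ξ₁ + 1ξ₂.
Selectivity: 2ξ₁ / (1ξ₂) = 2.39 → ξ₁ = 1.195 ξ₂.
Substitute: (1·1.195 + 1) ξ₂ = 79.19 → ξ₂ = 36.08 lbmol/h, ξ₁ = 43.11 lbmol/h.
Outlet amounts (n = n₀ + Σ ν·ξ):
  D: 89.38 − 1(43.11) − 1(36.08) = 10.19
  C: 235.6 − 1(43.11) − 2(36.08) = 120.4
  A: 0 + 2(43.11) = 86.22
  B: 0 + 1(36.08) = 36.08
  E: 0 + 2(36.08) = 72.15
Total out = 325 lbmol/h; y_C = 120.4 / 325 = 0.3703.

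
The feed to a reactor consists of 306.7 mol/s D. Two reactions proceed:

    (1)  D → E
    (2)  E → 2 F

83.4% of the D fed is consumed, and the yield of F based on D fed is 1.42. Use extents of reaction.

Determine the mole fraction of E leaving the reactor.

Conversion of D: D consumed = 1ξ₁ = 0.834 × 306.7 → ξ₁ = 255.8 mol/s.
Yield of F: 2ξ₂ / 306.7 = 1.42 → ξ₂ = 217.8 mol/s.
Outlet amounts (n = n₀ + Σ ν·ξ):
  D: 306.7 − 1(255.8) = 50.91
  E: 0 + 1(255.8) − 1(217.8) = 38.03
  F: 0 + 2(217.8) = 435.5
Total out = 524.5 mol/s; y_E = 38.03 / 524.5 = 0.07251.

0.0725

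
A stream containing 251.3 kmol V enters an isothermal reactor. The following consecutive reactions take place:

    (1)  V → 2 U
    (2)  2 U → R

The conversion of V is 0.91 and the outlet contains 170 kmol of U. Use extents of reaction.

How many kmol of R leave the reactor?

Conversion of V: V consumed = 1ξ₁ = 0.91 × 251.3 → ξ₁ = 228.7 kmol.
U balance: n_U = 0 + 2ξ₁ − 2ξ₂ = 170 → ξ₂ = (2·228.7 − 170)/2 = 143.7 kmol.
Outlet amounts (n = n₀ + Σ ν·ξ):
  V: 251.3 − 1(228.7) = 22.62
  U: 0 + 2(228.7) − 2(143.7) = 170
  R: 0 + 1(143.7) = 143.7

144 kmol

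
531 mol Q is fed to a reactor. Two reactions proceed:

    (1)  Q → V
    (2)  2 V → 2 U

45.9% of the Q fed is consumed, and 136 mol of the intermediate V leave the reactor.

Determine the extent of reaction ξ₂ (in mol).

ξ₂ = 53.9 mol

Conversion of Q: Q consumed = 1ξ₁ = 0.459 × 531 → ξ₁ = 243.7 mol.
V balance: n_V = 0 + 1ξ₁ − 2ξ₂ = 136 → ξ₂ = (1·243.7 − 136)/2 = 53.86 mol.
Outlet amounts (n = n₀ + Σ ν·ξ):
  Q: 531 − 1(243.7) = 287.3
  V: 0 + 1(243.7) − 2(53.86) = 136
  U: 0 + 2(53.86) = 107.7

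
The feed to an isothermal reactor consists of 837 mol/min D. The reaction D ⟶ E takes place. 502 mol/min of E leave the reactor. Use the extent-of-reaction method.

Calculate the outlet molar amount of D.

335 mol/min

For E: n = n₀ + 1ξ → 502 = 0 + 1ξ, giving ξ = 502 mol/min.
Outlet amounts (n = n₀ + ν ξ):
  D: 837 − 1(502) = 335
  E: 0 + 1(502) = 502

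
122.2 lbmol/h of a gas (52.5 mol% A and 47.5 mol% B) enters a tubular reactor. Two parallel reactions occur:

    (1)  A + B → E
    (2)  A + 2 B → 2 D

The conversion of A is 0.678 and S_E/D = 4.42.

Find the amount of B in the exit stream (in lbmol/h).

Conversion of A: A consumed = 0.678 × 64.16 = 43.5 lbmol/h = 1ξ₁ + 1ξ₂.
Selectivity: 1ξ₁ / (2ξ₂) = 4.42 → ξ₁ = 8.84 ξ₂.
Substitute: (1·8.84 + 1) ξ₂ = 43.5 → ξ₂ = 4.42 lbmol/h, ξ₁ = 39.08 lbmol/h.
Outlet amounts (n = n₀ + Σ ν·ξ):
  A: 64.16 − 1(39.08) − 1(4.42) = 20.66
  B: 58.05 − 1(39.08) − 2(4.42) = 10.13
  E: 0 + 1(39.08) = 39.08
  D: 0 + 2(4.42) = 8.841

10.1 lbmol/h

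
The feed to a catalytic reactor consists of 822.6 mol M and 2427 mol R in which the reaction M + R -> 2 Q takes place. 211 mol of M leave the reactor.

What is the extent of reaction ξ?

ξ = 612 mol

For M: n = n₀ − 1ξ → 211 = 822.6 − 1ξ, giving ξ = 611.6 mol.
Outlet amounts (n = n₀ + ν ξ):
  M: 822.6 − 1(611.6) = 211
  R: 2427 − 1(611.6) = 1815
  Q: 0 + 2(611.6) = 1223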